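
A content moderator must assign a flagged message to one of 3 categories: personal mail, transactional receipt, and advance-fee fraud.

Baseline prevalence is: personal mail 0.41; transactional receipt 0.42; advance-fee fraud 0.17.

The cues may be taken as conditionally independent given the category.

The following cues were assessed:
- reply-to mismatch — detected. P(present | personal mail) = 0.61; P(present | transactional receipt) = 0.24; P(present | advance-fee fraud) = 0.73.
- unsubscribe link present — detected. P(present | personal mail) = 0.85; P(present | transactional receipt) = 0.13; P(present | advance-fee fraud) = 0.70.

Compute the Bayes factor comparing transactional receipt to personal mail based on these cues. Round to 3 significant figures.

The Bayes factor is the ratio of the joint likelihoods of the cue pattern under the two hypotheses.
  transactional receipt: 0.24 × 0.13 = 0.0312
  personal mail: 0.61 × 0.85 = 0.5185
Bayes factor = 0.0312 / 0.5185 ≈ 0.0602

0.0602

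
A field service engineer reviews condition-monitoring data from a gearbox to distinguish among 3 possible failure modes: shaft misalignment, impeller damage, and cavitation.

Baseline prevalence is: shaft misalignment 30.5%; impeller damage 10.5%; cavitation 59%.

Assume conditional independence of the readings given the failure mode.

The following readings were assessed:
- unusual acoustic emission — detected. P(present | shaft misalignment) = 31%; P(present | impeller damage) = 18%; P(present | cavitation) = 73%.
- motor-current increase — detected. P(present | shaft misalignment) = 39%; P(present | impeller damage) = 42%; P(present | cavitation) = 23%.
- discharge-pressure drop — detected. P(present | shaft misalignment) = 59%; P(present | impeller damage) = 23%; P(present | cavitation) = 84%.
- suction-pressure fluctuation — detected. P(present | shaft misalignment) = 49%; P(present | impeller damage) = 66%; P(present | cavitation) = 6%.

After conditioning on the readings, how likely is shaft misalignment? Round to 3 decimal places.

0.632

For each hypothesis, the unnormalized posterior weight is prior × product of the reading likelihoods:
  shaft misalignment: 0.305 × 0.31 × 0.39 × 0.59 × 0.49 = 0.01066
  impeller damage: 0.105 × 0.18 × 0.42 × 0.23 × 0.66 = 0.001205
  cavitation: 0.590 × 0.73 × 0.23 × 0.84 × 0.06 = 0.0049927
Normalizing constant Z = 0.01066 + 0.001205 + 0.0049927 = 0.016858.
P(shaft misalignment | evidence) = 0.01066 / 0.016858 ≈ 0.632.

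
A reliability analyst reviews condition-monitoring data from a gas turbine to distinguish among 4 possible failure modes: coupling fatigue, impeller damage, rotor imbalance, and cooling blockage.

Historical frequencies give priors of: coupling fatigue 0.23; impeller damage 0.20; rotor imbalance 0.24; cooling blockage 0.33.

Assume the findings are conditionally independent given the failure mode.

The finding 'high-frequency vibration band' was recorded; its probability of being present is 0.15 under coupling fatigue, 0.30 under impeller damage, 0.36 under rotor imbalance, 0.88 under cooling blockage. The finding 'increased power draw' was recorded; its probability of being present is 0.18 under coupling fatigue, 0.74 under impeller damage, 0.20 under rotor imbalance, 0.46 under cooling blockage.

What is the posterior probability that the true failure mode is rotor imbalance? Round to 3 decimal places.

0.086

Multiply each prior by the joint likelihood of the evidence pattern:
  coupling fatigue: 0.23 × 0.15 × 0.18 = 0.00621
  impeller damage: 0.20 × 0.30 × 0.74 = 0.0444
  rotor imbalance: 0.24 × 0.36 × 0.20 = 0.01728
  cooling blockage: 0.33 × 0.88 × 0.46 = 0.13358
The unnormalized weights sum to 0.20147.
P(rotor imbalance | evidence) = 0.01728 / 0.20147 ≈ 0.086.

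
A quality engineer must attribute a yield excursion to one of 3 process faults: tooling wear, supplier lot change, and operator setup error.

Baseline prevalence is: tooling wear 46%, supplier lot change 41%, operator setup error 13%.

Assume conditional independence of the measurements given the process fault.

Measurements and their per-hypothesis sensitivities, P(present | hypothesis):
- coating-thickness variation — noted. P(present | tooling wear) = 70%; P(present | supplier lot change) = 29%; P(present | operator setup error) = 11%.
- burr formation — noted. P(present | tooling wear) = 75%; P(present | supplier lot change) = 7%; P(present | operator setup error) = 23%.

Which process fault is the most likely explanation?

tooling wear

By Bayes' rule with conditional independence, the unnormalized weight for each hypothesis is prior × ∏ likelihoods:
  tooling wear: 0.46 × 0.70 × 0.75 = 0.2415
  supplier lot change: 0.41 × 0.29 × 0.07 = 0.008323
  operator setup error: 0.13 × 0.11 × 0.23 = 0.003289
Marginal likelihood of the evidence = 0.25311.
P(tooling wear | evidence) ≈ 0.2415 / 0.25311 ≈ 0.954
P(supplier lot change | evidence) ≈ 0.008323 / 0.25311 ≈ 0.033
P(operator setup error | evidence) ≈ 0.003289 / 0.25311 ≈ 0.013
The largest is 0.954, so tooling wear is most probable.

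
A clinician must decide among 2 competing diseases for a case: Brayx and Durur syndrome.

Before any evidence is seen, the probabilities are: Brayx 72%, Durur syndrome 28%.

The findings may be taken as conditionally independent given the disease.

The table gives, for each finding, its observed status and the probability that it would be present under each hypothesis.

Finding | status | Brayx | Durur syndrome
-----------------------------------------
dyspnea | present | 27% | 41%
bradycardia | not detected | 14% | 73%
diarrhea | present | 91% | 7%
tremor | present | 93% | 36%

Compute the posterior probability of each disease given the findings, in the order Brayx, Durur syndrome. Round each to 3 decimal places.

0.995, 0.005

Multiply each prior by the joint likelihood of the evidence pattern (using 1 − P(present | H) for each absent finding):
  Brayx: 0.72 × 0.27 × (1 − 0.14) × 0.91 × 0.93 = 0.14149
  Durur syndrome: 0.28 × 0.41 × (1 − 0.73) × 0.07 × 0.36 = 0.0007811
Marginal likelihood of the evidence = 0.14227.
P(Brayx | evidence) = 0.14149 / 0.14227 ≈ 0.995
P(Durur syndrome | evidence) = 0.0007811 / 0.14227 ≈ 0.005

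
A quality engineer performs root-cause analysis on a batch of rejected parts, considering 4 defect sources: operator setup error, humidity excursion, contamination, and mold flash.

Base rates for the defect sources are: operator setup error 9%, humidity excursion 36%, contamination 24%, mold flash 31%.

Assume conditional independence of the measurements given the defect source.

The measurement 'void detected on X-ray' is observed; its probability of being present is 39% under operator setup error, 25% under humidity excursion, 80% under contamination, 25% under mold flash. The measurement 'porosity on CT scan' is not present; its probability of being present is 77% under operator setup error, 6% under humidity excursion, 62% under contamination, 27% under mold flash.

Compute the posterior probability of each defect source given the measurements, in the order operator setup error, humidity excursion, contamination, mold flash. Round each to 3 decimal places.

By Bayes' rule with conditional independence, the unnormalized weight for each hypothesis is prior × ∏ likelihoods (using 1 − P(present | H) for each absent measurement):
  operator setup error: 0.09 × 0.39 × (1 − 0.77) = 0.008073
  humidity excursion: 0.36 × 0.25 × (1 − 0.06) = 0.0846
  contamination: 0.24 × 0.80 × (1 − 0.62) = 0.07296
  mold flash: 0.31 × 0.25 × (1 − 0.27) = 0.056575
The unnormalized weights sum to 0.22221.
P(operator setup error | evidence) = 0.008073 / 0.22221 ≈ 0.036
P(humidity excursion | evidence) = 0.0846 / 0.22221 ≈ 0.381
P(contamination | evidence) = 0.07296 / 0.22221 ≈ 0.328
P(mold flash | evidence) = 0.056575 / 0.22221 ≈ 0.255

0.036, 0.381, 0.328, 0.255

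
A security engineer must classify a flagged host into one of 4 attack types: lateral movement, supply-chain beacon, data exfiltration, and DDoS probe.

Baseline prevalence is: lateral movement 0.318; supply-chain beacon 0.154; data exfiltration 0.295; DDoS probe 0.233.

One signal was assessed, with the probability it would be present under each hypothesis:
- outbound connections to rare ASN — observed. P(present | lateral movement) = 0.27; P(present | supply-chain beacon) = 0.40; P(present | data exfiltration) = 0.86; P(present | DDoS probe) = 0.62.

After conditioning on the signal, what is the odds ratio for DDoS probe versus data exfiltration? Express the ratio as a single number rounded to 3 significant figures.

Unnormalized posterior weight (prior times the signal likelihood) for each of the two hypotheses:
  DDoS probe: 0.233 × 0.62 = 0.14446
  data exfiltration: 0.295 × 0.86 = 0.2537
Odds(DDoS probe : data exfiltration) = 0.14446 / 0.2537 ≈ 0.569.

0.569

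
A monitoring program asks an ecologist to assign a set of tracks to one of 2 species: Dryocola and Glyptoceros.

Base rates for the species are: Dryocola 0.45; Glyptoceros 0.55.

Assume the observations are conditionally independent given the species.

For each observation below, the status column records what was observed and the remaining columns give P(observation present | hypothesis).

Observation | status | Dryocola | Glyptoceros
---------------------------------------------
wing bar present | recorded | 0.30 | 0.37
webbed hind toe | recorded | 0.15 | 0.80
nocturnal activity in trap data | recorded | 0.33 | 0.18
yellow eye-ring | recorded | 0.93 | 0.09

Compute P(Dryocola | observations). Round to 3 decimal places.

0.702

By Bayes' rule with conditional independence, the unnormalized weight for each hypothesis is prior × ∏ likelihoods:
  Dryocola: 0.45 × 0.30 × 0.15 × 0.33 × 0.93 = 0.0062147
  Glyptoceros: 0.55 × 0.37 × 0.80 × 0.18 × 0.09 = 0.0026374
Normalizing constant Z = 0.0062147 + 0.0026374 = 0.0088521.
P(Dryocola | evidence) = 0.0062147 / 0.0088521 ≈ 0.702.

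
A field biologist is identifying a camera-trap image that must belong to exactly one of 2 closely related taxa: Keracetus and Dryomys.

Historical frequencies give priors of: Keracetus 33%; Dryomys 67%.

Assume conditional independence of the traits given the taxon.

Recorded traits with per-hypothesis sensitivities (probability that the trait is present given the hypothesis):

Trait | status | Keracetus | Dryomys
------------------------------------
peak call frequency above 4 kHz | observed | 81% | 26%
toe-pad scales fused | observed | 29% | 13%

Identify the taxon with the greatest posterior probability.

Keracetus

Multiply each prior by the joint likelihood of the trait pattern:
  Keracetus: 0.33 × 0.81 × 0.29 = 0.077517
  Dryomys: 0.67 × 0.26 × 0.13 = 0.022646
The unnormalized weights sum to 0.10016.
P(Keracetus | evidence) ≈ 0.077517 / 0.10016 ≈ 0.774
P(Dryomys | evidence) ≈ 0.022646 / 0.10016 ≈ 0.226
The largest is 0.774, so Keracetus is most probable.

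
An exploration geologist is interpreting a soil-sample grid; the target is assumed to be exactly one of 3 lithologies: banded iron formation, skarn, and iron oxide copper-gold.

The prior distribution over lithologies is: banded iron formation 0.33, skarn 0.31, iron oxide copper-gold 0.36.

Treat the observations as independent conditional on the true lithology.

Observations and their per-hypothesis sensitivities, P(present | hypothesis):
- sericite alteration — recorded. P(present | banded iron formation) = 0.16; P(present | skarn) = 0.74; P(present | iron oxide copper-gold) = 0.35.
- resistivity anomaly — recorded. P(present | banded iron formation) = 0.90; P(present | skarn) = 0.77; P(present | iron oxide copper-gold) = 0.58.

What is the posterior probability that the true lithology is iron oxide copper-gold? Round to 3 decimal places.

Multiply each prior by the joint likelihood of the evidence pattern:
  banded iron formation: 0.33 × 0.16 × 0.90 = 0.04752
  skarn: 0.31 × 0.74 × 0.77 = 0.17664
  iron oxide copper-gold: 0.36 × 0.35 × 0.58 = 0.07308
The unnormalized weights sum to 0.29724.
P(iron oxide copper-gold | evidence) = 0.07308 / 0.29724 ≈ 0.246.

0.246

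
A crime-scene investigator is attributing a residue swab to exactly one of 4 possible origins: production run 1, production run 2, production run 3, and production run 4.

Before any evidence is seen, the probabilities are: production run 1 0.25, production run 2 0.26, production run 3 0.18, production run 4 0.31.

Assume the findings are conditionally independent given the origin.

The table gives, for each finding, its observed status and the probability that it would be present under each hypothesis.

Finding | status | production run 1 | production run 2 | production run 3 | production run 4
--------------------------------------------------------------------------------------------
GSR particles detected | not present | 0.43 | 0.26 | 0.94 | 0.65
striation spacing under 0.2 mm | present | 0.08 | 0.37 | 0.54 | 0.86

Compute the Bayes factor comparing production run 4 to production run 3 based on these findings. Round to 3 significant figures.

9.29

Take the product of per-finding likelihoods under each hypothesis (using 1 − P(present | H) for each absent finding), then divide.
  production run 4: (1 − 0.65) × 0.86 = 0.301
  production run 3: (1 − 0.94) × 0.54 = 0.0324
Bayes factor = 0.301 / 0.0324 ≈ 9.29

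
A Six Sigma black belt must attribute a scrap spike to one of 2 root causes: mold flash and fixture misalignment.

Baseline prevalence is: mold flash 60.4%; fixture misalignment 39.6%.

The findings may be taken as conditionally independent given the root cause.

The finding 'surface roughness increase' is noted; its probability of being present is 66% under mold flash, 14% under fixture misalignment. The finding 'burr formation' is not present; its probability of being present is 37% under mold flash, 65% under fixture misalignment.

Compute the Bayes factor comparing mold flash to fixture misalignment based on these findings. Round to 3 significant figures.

8.49

The Bayes factor is the ratio of the joint likelihoods of the evidence pattern under the two hypotheses (using 1 − P(present | H) for each absent finding).
  mold flash: 0.66 × (1 − 0.37) = 0.4158
  fixture misalignment: 0.14 × (1 − 0.65) = 0.049
Bayes factor = 0.4158 / 0.049 ≈ 8.49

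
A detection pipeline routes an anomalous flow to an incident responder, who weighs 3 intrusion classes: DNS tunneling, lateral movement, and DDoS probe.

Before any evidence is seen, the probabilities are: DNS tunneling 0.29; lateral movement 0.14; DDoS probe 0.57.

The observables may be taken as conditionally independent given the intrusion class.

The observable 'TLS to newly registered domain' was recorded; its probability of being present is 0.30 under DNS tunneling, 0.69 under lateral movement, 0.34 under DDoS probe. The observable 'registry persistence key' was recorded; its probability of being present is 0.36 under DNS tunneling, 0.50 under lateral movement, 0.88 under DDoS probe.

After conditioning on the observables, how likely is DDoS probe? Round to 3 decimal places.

For each hypothesis, the unnormalized posterior weight is prior × product of the observable likelihoods:
  DNS tunneling: 0.29 × 0.30 × 0.36 = 0.03132
  lateral movement: 0.14 × 0.69 × 0.50 = 0.0483
  DDoS probe: 0.57 × 0.34 × 0.88 = 0.17054
Marginal likelihood of the evidence = 0.25016.
P(DDoS probe | evidence) = 0.17054 / 0.25016 ≈ 0.682.

0.682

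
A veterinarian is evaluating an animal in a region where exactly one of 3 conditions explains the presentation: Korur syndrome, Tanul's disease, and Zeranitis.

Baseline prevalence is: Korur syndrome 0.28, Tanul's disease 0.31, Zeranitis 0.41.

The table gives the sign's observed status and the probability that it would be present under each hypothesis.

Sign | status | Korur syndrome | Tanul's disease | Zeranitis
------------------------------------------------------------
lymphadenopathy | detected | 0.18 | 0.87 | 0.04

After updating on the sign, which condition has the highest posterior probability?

By Bayes' rule, the unnormalized weight for each hypothesis is prior × likelihood:
  Korur syndrome: 0.28 × 0.18 = 0.0504
  Tanul's disease: 0.31 × 0.87 = 0.2697
  Zeranitis: 0.41 × 0.04 = 0.0164
Marginal likelihood of the evidence = 0.3365.
P(Korur syndrome | evidence) ≈ 0.0504 / 0.3365 ≈ 0.150
P(Tanul's disease | evidence) ≈ 0.2697 / 0.3365 ≈ 0.801
P(Zeranitis | evidence) ≈ 0.0164 / 0.3365 ≈ 0.049
The largest is 0.801, so Tanul's disease is most probable.

Tanul's disease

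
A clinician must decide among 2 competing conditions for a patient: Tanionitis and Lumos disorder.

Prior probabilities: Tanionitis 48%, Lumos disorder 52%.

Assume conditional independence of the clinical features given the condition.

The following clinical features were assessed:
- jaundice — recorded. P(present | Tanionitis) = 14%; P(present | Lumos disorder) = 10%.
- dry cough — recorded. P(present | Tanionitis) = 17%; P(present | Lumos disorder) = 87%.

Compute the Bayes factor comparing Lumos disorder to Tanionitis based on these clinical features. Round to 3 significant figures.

3.66

Joint likelihood of the clinical feature pattern under each hypothesis:
  Lumos disorder: 0.10 × 0.87 = 0.087
  Tanionitis: 0.14 × 0.17 = 0.0238
Bayes factor = 0.087 / 0.0238 ≈ 3.66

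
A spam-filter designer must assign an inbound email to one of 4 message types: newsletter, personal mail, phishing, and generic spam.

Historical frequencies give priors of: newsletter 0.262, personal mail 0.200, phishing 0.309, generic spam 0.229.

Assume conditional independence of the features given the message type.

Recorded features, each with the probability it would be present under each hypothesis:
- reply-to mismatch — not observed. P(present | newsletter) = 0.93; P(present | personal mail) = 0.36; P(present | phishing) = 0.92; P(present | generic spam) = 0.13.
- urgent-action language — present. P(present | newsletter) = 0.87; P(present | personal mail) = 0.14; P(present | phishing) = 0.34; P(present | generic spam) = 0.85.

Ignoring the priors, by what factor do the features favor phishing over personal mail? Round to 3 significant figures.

0.304

Take the product of per-feature likelihoods under each hypothesis (using 1 − P(present | H) for each absent feature), then divide.
  phishing: (1 − 0.92) × 0.34 = 0.0272
  personal mail: (1 − 0.36) × 0.14 = 0.0896
Bayes factor = 0.0272 / 0.0896 ≈ 0.304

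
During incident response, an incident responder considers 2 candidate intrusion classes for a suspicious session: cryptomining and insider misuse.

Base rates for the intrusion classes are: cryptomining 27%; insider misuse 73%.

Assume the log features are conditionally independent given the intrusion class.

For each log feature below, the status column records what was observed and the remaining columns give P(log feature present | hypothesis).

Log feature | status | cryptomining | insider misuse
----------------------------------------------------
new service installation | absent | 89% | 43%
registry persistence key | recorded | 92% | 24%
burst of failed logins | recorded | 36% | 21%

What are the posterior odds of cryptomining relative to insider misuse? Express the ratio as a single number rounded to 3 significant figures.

0.469

Unnormalized posterior weight (prior times the log feature likelihoods) for each of the two hypotheses (using 1 − P(present | H) for each absent log feature):
  cryptomining: 0.270 × (1 − 0.89) × 0.92 × 0.36 = 0.0098366
  insider misuse: 0.730 × (1 − 0.43) × 0.24 × 0.21 = 0.020971
Odds(cryptomining : insider misuse) = 0.0098366 / 0.020971 ≈ 0.469.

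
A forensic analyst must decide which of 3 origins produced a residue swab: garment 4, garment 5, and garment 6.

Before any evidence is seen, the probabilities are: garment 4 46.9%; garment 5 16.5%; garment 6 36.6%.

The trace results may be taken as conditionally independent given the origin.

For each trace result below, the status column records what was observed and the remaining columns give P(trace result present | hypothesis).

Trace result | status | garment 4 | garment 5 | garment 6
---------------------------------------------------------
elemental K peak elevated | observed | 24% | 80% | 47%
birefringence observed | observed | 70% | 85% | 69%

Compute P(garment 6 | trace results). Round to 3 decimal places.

0.383

Multiply each prior by the joint likelihood of the trace result pattern:
  garment 4: 0.469 × 0.24 × 0.70 = 0.078792
  garment 5: 0.165 × 0.80 × 0.85 = 0.1122
  garment 6: 0.366 × 0.47 × 0.69 = 0.11869
Marginal likelihood of the evidence = 0.30969.
P(garment 6 | evidence) = 0.11869 / 0.30969 ≈ 0.383.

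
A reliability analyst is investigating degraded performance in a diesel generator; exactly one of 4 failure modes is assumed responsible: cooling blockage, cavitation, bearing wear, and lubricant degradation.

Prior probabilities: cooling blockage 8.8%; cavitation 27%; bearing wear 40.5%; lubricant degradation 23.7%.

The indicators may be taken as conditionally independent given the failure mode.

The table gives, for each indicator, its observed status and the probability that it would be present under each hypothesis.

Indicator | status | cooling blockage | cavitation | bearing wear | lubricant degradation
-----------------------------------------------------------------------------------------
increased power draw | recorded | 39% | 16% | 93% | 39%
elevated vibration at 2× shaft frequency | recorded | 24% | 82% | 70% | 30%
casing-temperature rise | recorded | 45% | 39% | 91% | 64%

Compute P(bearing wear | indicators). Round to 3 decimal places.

0.872

For each hypothesis, the unnormalized posterior weight is prior × product of the indicator likelihoods:
  cooling blockage: 0.088 × 0.39 × 0.24 × 0.45 = 0.0037066
  cavitation: 0.270 × 0.16 × 0.82 × 0.39 = 0.013815
  bearing wear: 0.405 × 0.93 × 0.70 × 0.91 = 0.23993
  lubricant degradation: 0.237 × 0.39 × 0.30 × 0.64 = 0.017747
Normalizing constant Z = 0.0037066 + 0.013815 + 0.23993 + 0.017747 = 0.27519.
P(bearing wear | evidence) = 0.23993 / 0.27519 ≈ 0.872.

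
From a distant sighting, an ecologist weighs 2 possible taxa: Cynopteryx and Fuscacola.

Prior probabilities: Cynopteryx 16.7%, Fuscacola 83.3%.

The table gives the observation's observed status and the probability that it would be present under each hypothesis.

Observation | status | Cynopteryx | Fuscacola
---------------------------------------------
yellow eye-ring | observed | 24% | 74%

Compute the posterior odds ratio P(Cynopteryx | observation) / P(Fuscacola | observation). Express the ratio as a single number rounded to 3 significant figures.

Unnormalized posterior weight (prior times the observation likelihood) for each of the two hypotheses:
  Cynopteryx: 0.167 × 0.24 = 0.04008
  Fuscacola: 0.833 × 0.74 = 0.61642
Posterior odds = 0.04008 / 0.61642 ≈ 0.0650.

0.0650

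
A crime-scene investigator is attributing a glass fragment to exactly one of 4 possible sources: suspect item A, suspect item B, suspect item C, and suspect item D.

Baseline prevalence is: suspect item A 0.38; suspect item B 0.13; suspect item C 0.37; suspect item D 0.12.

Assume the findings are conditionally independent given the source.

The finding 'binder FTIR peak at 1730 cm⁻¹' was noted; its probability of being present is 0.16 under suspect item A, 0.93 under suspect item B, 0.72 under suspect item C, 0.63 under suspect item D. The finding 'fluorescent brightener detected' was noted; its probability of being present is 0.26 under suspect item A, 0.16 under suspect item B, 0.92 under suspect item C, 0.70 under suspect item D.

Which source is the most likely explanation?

suspect item C

Multiply each prior by the joint likelihood of the evidence pattern:
  suspect item A: 0.38 × 0.16 × 0.26 = 0.015808
  suspect item B: 0.13 × 0.93 × 0.16 = 0.019344
  suspect item C: 0.37 × 0.72 × 0.92 = 0.24509
  suspect item D: 0.12 × 0.63 × 0.70 = 0.05292
Normalizing constant Z = 0.015808 + 0.019344 + 0.24509 + 0.05292 = 0.33316.
P(suspect item A | evidence) ≈ 0.015808 / 0.33316 ≈ 0.047
P(suspect item B | evidence) ≈ 0.019344 / 0.33316 ≈ 0.058
P(suspect item C | evidence) ≈ 0.24509 / 0.33316 ≈ 0.736
P(suspect item D | evidence) ≈ 0.05292 / 0.33316 ≈ 0.159
The largest is 0.736, so suspect item C is most probable.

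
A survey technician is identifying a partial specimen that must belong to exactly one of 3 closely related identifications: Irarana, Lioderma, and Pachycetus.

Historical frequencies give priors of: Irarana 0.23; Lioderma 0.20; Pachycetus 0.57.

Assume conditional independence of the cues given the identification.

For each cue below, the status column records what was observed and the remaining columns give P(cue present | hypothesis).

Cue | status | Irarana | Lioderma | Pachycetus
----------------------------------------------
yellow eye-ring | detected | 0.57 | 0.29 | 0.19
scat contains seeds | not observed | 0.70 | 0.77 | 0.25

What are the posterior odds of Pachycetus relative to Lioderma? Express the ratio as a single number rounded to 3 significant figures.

6.09

Unnormalized posterior weight (prior times the cue likelihoods) for each of the two hypotheses (using 1 − P(present | H) for each absent cue):
  Pachycetus: 0.57 × 0.19 × (1 − 0.25) = 0.081225
  Lioderma: 0.20 × 0.29 × (1 − 0.77) = 0.01334
Odds(Pachycetus : Lioderma) = 0.081225 / 0.01334 ≈ 6.09.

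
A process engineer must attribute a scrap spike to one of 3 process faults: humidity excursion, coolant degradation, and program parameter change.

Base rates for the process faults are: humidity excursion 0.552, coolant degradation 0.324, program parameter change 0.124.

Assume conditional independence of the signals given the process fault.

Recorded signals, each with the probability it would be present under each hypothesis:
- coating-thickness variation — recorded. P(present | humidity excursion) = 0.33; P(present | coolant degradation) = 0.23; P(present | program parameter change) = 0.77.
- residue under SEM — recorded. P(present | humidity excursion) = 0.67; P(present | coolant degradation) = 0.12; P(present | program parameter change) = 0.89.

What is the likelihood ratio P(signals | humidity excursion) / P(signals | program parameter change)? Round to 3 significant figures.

Take the product of per-signal likelihoods under each hypothesis, then divide.
  humidity excursion: 0.33 × 0.67 = 0.2211
  program parameter change: 0.77 × 0.89 = 0.6853
Bayes factor = 0.2211 / 0.6853 ≈ 0.323

0.323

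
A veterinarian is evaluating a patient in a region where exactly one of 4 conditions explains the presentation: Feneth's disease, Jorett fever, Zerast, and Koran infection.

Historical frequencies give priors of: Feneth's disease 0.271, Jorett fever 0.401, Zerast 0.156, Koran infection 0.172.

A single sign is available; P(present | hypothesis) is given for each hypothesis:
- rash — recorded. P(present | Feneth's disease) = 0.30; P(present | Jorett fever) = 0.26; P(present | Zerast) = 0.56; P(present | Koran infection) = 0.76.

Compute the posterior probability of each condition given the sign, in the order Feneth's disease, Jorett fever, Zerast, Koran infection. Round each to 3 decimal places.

Multiply each prior by the likelihood of the sign:
  Feneth's disease: 0.271 × 0.30 = 0.0813
  Jorett fever: 0.401 × 0.26 = 0.10426
  Zerast: 0.156 × 0.56 = 0.08736
  Koran infection: 0.172 × 0.76 = 0.13072
Normalizing constant Z = 0.0813 + 0.10426 + 0.08736 + 0.13072 = 0.40364.
P(Feneth's disease | evidence) = 0.0813 / 0.40364 ≈ 0.201
P(Jorett fever | evidence) = 0.10426 / 0.40364 ≈ 0.258
P(Zerast | evidence) = 0.08736 / 0.40364 ≈ 0.216
P(Koran infection | evidence) = 0.13072 / 0.40364 ≈ 0.324

0.201, 0.258, 0.216, 0.324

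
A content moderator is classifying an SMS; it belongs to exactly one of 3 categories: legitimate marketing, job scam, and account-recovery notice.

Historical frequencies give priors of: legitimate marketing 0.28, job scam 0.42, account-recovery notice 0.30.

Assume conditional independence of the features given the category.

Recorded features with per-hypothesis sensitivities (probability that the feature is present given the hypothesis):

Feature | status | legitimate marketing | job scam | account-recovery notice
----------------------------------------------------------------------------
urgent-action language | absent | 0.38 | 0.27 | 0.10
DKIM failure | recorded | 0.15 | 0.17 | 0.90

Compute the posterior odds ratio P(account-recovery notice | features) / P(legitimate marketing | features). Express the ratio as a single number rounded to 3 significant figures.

9.33

The normalizing constant cancels in an odds ratio, so compute prior × likelihood for the two hypotheses only (using 1 − P(present | H) for each absent feature):
  account-recovery notice: 0.30 × (1 − 0.10) × 0.90 = 0.243
  legitimate marketing: 0.28 × (1 − 0.38) × 0.15 = 0.02604
Posterior odds = 0.243 / 0.02604 ≈ 9.33.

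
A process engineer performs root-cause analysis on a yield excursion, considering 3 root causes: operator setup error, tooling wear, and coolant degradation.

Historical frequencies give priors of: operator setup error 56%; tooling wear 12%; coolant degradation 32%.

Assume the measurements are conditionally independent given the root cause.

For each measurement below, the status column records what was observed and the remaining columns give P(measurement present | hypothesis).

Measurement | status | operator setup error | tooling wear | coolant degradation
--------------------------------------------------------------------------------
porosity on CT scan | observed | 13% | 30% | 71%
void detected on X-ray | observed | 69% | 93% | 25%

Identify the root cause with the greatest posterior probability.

coolant degradation

Multiply each prior by the joint likelihood of the measurement pattern:
  operator setup error: 0.56 × 0.13 × 0.69 = 0.050232
  tooling wear: 0.12 × 0.30 × 0.93 = 0.03348
  coolant degradation: 0.32 × 0.71 × 0.25 = 0.0568
Normalizing constant Z = 0.050232 + 0.03348 + 0.0568 = 0.14051.
P(operator setup error | evidence) ≈ 0.050232 / 0.14051 ≈ 0.357
P(tooling wear | evidence) ≈ 0.03348 / 0.14051 ≈ 0.238
P(coolant degradation | evidence) ≈ 0.0568 / 0.14051 ≈ 0.404
The largest is 0.404, so coolant degradation is most probable.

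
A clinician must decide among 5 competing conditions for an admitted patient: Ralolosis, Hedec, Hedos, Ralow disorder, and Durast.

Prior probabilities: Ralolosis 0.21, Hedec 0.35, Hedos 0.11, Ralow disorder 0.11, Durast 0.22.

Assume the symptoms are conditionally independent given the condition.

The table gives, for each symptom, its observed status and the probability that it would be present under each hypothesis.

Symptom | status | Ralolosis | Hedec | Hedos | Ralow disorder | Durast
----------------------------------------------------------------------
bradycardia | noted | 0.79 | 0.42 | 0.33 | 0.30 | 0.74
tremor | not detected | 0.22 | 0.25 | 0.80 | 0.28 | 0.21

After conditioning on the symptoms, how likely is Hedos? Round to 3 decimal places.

0.018

Multiply each prior by the joint likelihood of the symptom pattern (using 1 − P(present | H) for each absent symptom):
  Ralolosis: 0.21 × 0.79 × (1 − 0.22) = 0.1294
  Hedec: 0.35 × 0.42 × (1 − 0.25) = 0.11025
  Hedos: 0.11 × 0.33 × (1 − 0.80) = 0.00726
  Ralow disorder: 0.11 × 0.30 × (1 − 0.28) = 0.02376
  Durast: 0.22 × 0.74 × (1 − 0.21) = 0.12861
The unnormalized weights sum to 0.39928.
P(Hedos | evidence) = 0.00726 / 0.39928 ≈ 0.018.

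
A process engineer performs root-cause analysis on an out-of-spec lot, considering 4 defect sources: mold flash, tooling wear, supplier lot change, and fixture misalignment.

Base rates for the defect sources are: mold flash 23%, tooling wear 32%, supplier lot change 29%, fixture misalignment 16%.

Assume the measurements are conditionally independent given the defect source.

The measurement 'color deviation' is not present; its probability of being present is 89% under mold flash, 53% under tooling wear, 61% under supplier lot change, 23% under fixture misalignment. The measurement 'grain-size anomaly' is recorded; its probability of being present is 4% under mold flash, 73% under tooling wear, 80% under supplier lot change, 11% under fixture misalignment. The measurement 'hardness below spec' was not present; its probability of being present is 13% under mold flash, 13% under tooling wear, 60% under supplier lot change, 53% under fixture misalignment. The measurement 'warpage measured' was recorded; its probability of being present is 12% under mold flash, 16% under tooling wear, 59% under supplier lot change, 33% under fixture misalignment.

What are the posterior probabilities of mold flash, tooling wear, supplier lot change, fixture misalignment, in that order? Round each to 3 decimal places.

0.003, 0.393, 0.550, 0.054

For each hypothesis, the unnormalized posterior weight is prior × product of the measurement likelihoods (using 1 − P(present | H) for each absent measurement):
  mold flash: 0.23 × (1 − 0.89) × 0.04 × (1 − 0.13) × 0.12 = 0.00010565
  tooling wear: 0.32 × (1 − 0.53) × 0.73 × (1 − 0.13) × 0.16 = 0.015283
  supplier lot change: 0.29 × (1 − 0.61) × 0.80 × (1 − 0.60) × 0.59 = 0.021353
  fixture misalignment: 0.16 × (1 − 0.23) × 0.11 × (1 − 0.53) × 0.33 = 0.0021019
Marginal likelihood of the evidence = 0.038844.
P(mold flash | evidence) = 0.00010565 / 0.038844 ≈ 0.003
P(tooling wear | evidence) = 0.015283 / 0.038844 ≈ 0.393
P(supplier lot change | evidence) = 0.021353 / 0.038844 ≈ 0.550
P(fixture misalignment | evidence) = 0.0021019 / 0.038844 ≈ 0.054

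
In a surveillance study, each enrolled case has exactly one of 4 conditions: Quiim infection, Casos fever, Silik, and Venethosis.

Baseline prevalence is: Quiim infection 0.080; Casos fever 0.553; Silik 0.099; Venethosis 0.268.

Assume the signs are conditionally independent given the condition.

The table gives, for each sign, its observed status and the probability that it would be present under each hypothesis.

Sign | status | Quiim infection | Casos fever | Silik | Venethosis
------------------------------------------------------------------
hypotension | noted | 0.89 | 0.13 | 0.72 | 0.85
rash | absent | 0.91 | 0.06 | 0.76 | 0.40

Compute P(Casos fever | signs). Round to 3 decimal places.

Multiply each prior by the joint likelihood of the sign pattern (using 1 − P(present | H) for each absent sign):
  Quiim infection: 0.080 × 0.89 × (1 − 0.91) = 0.006408
  Casos fever: 0.553 × 0.13 × (1 − 0.06) = 0.067577
  Silik: 0.099 × 0.72 × (1 − 0.76) = 0.017107
  Venethosis: 0.268 × 0.85 × (1 − 0.40) = 0.13668
The unnormalized weights sum to 0.22777.
P(Casos fever | evidence) = 0.067577 / 0.22777 ≈ 0.297.

0.297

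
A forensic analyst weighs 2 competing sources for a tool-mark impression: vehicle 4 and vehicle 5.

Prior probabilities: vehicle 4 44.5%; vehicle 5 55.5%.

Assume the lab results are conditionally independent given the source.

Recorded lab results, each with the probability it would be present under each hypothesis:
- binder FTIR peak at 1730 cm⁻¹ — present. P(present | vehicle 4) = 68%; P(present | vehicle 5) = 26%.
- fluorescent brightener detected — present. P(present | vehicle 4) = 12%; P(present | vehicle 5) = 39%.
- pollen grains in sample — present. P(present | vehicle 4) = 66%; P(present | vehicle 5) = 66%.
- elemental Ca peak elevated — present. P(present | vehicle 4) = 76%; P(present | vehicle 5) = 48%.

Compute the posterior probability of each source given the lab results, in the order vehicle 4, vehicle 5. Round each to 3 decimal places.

0.505, 0.495

Multiply each prior by the joint likelihood of the lab result pattern:
  vehicle 4: 0.445 × 0.68 × 0.12 × 0.66 × 0.76 = 0.018214
  vehicle 5: 0.555 × 0.26 × 0.39 × 0.66 × 0.48 = 0.017829
The unnormalized weights sum to 0.036043.
P(vehicle 4 | evidence) = 0.018214 / 0.036043 ≈ 0.505
P(vehicle 5 | evidence) = 0.017829 / 0.036043 ≈ 0.495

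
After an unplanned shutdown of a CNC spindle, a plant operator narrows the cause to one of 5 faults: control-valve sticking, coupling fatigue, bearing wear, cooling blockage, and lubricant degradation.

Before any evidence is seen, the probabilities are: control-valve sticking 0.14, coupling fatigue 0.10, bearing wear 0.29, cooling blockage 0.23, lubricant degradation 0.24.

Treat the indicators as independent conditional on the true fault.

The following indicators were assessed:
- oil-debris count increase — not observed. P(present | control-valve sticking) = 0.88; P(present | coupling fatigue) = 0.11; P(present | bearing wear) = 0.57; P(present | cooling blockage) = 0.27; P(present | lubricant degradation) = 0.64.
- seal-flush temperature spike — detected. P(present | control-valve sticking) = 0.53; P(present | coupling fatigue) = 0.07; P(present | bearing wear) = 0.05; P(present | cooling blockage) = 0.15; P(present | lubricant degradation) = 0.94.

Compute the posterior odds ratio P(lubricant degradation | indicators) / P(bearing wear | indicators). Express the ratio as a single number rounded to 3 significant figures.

Unnormalized posterior weight (prior times the indicator likelihoods) for each of the two hypotheses (using 1 − P(present | H) for each absent indicator):
  lubricant degradation: 0.24 × (1 − 0.64) × 0.94 = 0.081216
  bearing wear: 0.29 × (1 − 0.57) × 0.05 = 0.006235
Odds(lubricant degradation : bearing wear) = 0.081216 / 0.006235 ≈ 13.0.

13.0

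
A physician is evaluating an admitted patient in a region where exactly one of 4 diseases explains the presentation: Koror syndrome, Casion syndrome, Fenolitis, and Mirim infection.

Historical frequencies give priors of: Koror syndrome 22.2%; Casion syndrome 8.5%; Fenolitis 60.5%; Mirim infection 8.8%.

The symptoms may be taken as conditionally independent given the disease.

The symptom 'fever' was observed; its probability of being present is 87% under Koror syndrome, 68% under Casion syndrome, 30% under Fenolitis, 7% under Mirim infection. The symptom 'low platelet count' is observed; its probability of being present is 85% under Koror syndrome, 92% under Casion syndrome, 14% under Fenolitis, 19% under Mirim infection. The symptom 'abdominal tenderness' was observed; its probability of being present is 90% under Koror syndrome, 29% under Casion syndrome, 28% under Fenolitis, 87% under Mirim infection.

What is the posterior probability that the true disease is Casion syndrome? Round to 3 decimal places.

By Bayes' rule with conditional independence, the unnormalized weight for each hypothesis is prior × ∏ likelihoods:
  Koror syndrome: 0.222 × 0.87 × 0.85 × 0.90 = 0.14775
  Casion syndrome: 0.085 × 0.68 × 0.92 × 0.29 = 0.015421
  Fenolitis: 0.605 × 0.30 × 0.14 × 0.28 = 0.0071148
  Mirim infection: 0.088 × 0.07 × 0.19 × 0.87 = 0.0010182
Normalizing constant Z = 0.14775 + 0.015421 + 0.0071148 + 0.0010182 = 0.17131.
P(Casion syndrome | evidence) = 0.015421 / 0.17131 ≈ 0.090.

0.090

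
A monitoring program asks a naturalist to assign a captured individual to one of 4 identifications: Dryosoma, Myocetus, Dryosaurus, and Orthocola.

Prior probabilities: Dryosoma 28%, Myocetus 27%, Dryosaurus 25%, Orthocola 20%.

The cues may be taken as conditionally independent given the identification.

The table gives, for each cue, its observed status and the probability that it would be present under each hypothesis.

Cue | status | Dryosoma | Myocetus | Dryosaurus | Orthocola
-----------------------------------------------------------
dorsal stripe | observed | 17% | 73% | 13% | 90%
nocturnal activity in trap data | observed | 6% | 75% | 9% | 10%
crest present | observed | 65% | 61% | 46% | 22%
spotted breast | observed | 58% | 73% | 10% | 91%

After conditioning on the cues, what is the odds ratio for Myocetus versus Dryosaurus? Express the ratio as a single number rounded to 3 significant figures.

489

The normalizing constant cancels in an odds ratio, so compute prior × likelihood for the two hypotheses only:
  Myocetus: 0.27 × 0.73 × 0.75 × 0.61 × 0.73 = 0.065826
  Dryosaurus: 0.25 × 0.13 × 0.09 × 0.46 × 0.10 = 0.00013455
Posterior odds = 0.065826 / 0.00013455 ≈ 489.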